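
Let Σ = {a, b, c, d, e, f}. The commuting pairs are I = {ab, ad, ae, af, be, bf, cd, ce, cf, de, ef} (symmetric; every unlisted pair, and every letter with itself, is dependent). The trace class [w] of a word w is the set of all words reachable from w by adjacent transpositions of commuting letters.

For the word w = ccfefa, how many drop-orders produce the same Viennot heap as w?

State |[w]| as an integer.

60

0(c) covers ∅
1(c) covers 0:c
2(f) covers ∅
3(e) covers ∅
4(f) covers 2:f
5(a) covers 1:c
floor of heap: 0:c, 2:f, 3:e
completions by unplaced set U, small U first (add the entries for U minus each lowest piece of U):
  |U|=1: {3}:1  {4}:1  {5}:1
  |U|=2: {1,5}:1  {2,4}:1  {3,4}:2  {3,5}:2  {4,5}:2
  |U|=3: {0,1,5}:1  {1,3,5}:3  {1,4,5}:3  {2,3,4}:3  {2,4,5}:3  {3,4,5}:6
  |U|=4: {0,1,3,5}:4  {0,1,4,5}:4  {1,2,4,5}:6  {1,3,4,5}:12  {2,3,4,5}:12
  start at 0(c): 30
  start at 2(f): 20
  start at 3(e): 10
sum over floor = 60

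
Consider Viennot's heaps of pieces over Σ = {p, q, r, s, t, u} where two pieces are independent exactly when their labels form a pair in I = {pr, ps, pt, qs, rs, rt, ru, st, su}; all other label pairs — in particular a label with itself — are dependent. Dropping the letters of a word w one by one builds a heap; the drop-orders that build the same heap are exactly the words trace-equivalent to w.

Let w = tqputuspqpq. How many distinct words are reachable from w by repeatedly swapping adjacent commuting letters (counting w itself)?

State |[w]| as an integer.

piece 0:t — minimal
piece 1:q rests on {0:t}
piece 2:p rests on {1:q}
piece 3:u rests on {2:p}
piece 4:t rests on {3:u}
piece 5:u rests on {4:t}
piece 6:s — minimal
piece 7:p rests on {5:u}
piece 8:q rests on {7:p}
piece 9:p rests on {8:q}
piece 10:q rests on {9:p}
minimal pieces: {0:t, 6:s}
ways to finish when only these pieces remain (= sum over removing one remaining piece with nothing left below it):
  1 left: {6}→1  {10}→1
  2 left: {6,10}→2  {9,10}→1
  3 left: {6,9,10}→3  {8,9,10}→1
  4 left: {6,8,9,10}→4  {7,8,9,10}→1
  5 left: {5,7,8,9,10}→1  {6,7,8,9,10}→5
  6 left: {4,5,7,8,9,10}→1  {5,6,7,8,9,10}→6
  7 left: {3,4,5,7,8,9,10}→1  {4,5,6,7,8,9,10}→7
  8 left: {2,3,4,5,7,8,9,10}→1  {3,4,5,6,7,8,9,10}→8
  9 left: {1,2,3,4,5,7,8,9,10}→1  {2,3,4,5,6,7,8,9,10}→9
  placing 0:t first → 10 extensions
  placing 6:s first → 1 extensions
total linear extensions = 11

11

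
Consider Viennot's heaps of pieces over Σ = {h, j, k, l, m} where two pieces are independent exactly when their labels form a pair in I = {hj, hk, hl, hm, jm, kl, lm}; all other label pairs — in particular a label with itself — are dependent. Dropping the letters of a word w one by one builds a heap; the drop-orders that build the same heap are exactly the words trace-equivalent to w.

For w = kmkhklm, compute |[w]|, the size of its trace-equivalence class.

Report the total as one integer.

piece 0:k — minimal
piece 1:m rests on {0:k}
piece 2:k rests on {1:m}
piece 3:h — minimal
piece 4:k rests on {2:k}
piece 5:l — minimal
piece 6:m rests on {4:k}
minimal pieces: {0:k, 3:h, 5:l}
ways to finish when only these pieces remain (= sum over removing one remaining piece with nothing left below it):
  1 left: {3}→1  {5}→1  {6}→1
  2 left: {3,5}→2  {3,6}→2  {4,6}→1  {5,6}→2
  3 left: {2,4,6}→1  {3,4,6}→3  {3,5,6}→6  {4,5,6}→3
  4 left: {1,2,4,6}→1  {2,3,4,6}→4  {2,4,5,6}→4  {3,4,5,6}→12
  5 left: {0,1,2,4,6}→1  {1,2,3,4,6}→5  {1,2,4,5,6}→5  {2,3,4,5,6}→20
  placing 0:k first → 30 extensions
  placing 3:h first → 6 extensions
  placing 5:l first → 6 extensions
total linear extensions = 42

42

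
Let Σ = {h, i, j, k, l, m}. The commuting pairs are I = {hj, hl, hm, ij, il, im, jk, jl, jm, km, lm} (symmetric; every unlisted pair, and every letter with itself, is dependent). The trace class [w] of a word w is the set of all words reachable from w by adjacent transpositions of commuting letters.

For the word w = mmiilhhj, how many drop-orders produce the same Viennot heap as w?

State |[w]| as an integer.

piece 0:m — minimal
piece 1:m rests on {0:m}
piece 2:i — minimal
piece 3:i rests on {2:i}
piece 4:l — minimal
piece 5:h rests on {3:i}
piece 6:h rests on {5:h}
piece 7:j — minimal
minimal pieces: {0:m, 2:i, 4:l, 7:j}
ways to finish when only these pieces remain (= sum over removing one remaining piece with nothing left below it):
  1 left: {1}→1  {4}→1  {6}→1  {7}→1
  2 left: {0,1}→1  {1,4}→2  {1,6}→2  {1,7}→2  {4,6}→2  {4,7}→2  {5,6}→1  {6,7}→2
  3 left: {0,1,4}→3  {0,1,6}→3  {0,1,7}→3  {1,4,6}→6  {1,4,7}→6  {1,5,6}→3  {1,6,7}→6  {3,5,6}→1  {4,5,6}→3  {4,6,7}→6  {5,6,7}→3
  4 left: {0,1,4,6}→12  {0,1,4,7}→12  {0,1,5,6}→6  {0,1,6,7}→12  {1,3,5,6}→4  {1,4,5,6}→12  {1,4,6,7}→24  {1,5,6,7}→12  {2,3,5,6}→1  {3,4,5,6}→4  {3,5,6,7}→4  {4,5,6,7}→12
  5 left: {0,1,3,5,6}→10  {0,1,4,5,6}→30  {0,1,4,6,7}→60  {0,1,5,6,7}→30  {1,2,3,5,6}→5  {1,3,4,5,6}→20  {1,3,5,6,7}→20  {1,4,5,6,7}→60  {2,3,4,5,6}→5  {2,3,5,6,7}→5  {3,4,5,6,7}→20
  6 left: {0,1,2,3,5,6}→15  {0,1,3,4,5,6}→60  {0,1,3,5,6,7}→60  {0,1,4,5,6,7}→180  {1,2,3,4,5,6}→30  {1,2,3,5,6,7}→30  {1,3,4,5,6,7}→120  {2,3,4,5,6,7}→30
  placing 0:m first → 210 extensions
  placing 2:i first → 420 extensions
  placing 4:l first → 105 extensions
  placing 7:j first → 105 extensions
total linear extensions = 840

840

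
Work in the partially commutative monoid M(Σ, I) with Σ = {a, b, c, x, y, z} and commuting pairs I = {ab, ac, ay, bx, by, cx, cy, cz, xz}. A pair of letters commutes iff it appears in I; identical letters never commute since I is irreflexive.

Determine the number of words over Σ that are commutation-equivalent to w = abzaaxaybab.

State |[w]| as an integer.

drop 0:a onto floor
drop 1:b onto floor
drop 2:z onto {0:a, 1:b}
drop 3:a onto {2:z}
drop 4:a onto {3:a}
drop 5:x onto {4:a}
drop 6:a onto {5:x}
drop 7:y onto {5:x}
drop 8:b onto {2:z}
drop 9:a onto {6:a}
drop 10:b onto {8:b}
ground layer = {0:a, 1:b}
drop-orders for the pieces not yet dropped (sum over which currently-grounded one goes next):
  1 to go: {7} 1  {9} 1  {10} 1
  2 to go: {6,9} 1  {7,9} 2  {7,10} 2  {8,10} 1  {9,10} 2
  3 to go: {6,7,9} 3  {6,9,10} 3  {7,8,10} 3  {7,9,10} 6  {8,9,10} 3
  4 to go: {5,6,7,9} 3  {6,7,9,10} 12  {6,8,9,10} 6  {7,8,9,10} 12
  5 to go: {4,5,6,7,9} 3  {5,6,7,9,10} 15  {6,7,8,9,10} 30
  6 to go: {3,4,5,6,7,9} 3  {4,5,6,7,9,10} 18  {5,6,7,8,9,10} 45
  7 to go: {3,4,5,6,7,9,10} 21  {4,5,6,7,8,9,10} 63
  8 to go: {3,4,5,6,7,8,9,10} 84
  9 to go: {2,3,4,5,6,7,8,9,10} 84
  if 0:a drops first: 84 orders
  if 1:b drops first: 84 orders
heap linearizations: 168

168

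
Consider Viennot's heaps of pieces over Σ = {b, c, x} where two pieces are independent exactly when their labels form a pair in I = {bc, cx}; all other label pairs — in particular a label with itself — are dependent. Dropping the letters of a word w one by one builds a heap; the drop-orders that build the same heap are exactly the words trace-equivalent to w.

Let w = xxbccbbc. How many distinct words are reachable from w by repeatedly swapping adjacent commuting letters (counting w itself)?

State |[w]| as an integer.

56

piece 0:x — minimal
piece 1:x rests on {0:x}
piece 2:b rests on {1:x}
piece 3:c — minimal
piece 4:c rests on {3:c}
piece 5:b rests on {2:b}
piece 6:b rests on {5:b}
piece 7:c rests on {4:c}
minimal pieces: {0:x, 3:c}
ways to finish when only these pieces remain (= sum over removing one remaining piece with nothing left below it):
  1 left: {6}→1  {7}→1
  2 left: {4,7}→1  {5,6}→1  {6,7}→2
  3 left: {2,5,6}→1  {3,4,7}→1  {4,6,7}→3  {5,6,7}→3
  4 left: {1,2,5,6}→1  {2,5,6,7}→4  {3,4,6,7}→4  {4,5,6,7}→6
  5 left: {0,1,2,5,6}→1  {1,2,5,6,7}→5  {2,4,5,6,7}→10  {3,4,5,6,7}→10
  6 left: {0,1,2,5,6,7}→6  {1,2,4,5,6,7}→15  {2,3,4,5,6,7}→20
  placing 0:x first → 35 extensions
  placing 3:c first → 21 extensions
total linear extensions = 56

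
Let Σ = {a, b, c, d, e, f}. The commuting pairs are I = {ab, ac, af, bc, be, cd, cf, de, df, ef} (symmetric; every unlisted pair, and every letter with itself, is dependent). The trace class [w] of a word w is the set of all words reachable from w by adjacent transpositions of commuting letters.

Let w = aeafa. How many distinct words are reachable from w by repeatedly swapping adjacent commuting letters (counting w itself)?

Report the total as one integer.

5

piece 0:a — minimal
piece 1:e rests on {0:a}
piece 2:a rests on {1:e}
piece 3:f — minimal
piece 4:a rests on {2:a}
minimal pieces: {0:a, 3:f}
ways to finish when only these pieces remain (= sum over removing one remaining piece with nothing left below it):
  1 left: {3}→1  {4}→1
  2 left: {2,4}→1  {3,4}→2
  3 left: {1,2,4}→1  {2,3,4}→3
  placing 0:a first → 4 extensions
  placing 3:f first → 1 extensions
total linear extensions = 5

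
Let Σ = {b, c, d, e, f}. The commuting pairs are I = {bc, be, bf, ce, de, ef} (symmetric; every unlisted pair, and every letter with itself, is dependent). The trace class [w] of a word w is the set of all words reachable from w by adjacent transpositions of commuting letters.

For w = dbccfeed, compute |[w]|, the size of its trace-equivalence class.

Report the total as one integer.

0(d) covers ∅
1(b) covers 0:d
2(c) covers 0:d
3(c) covers 2:c
4(f) covers 3:c
5(e) covers ∅
6(e) covers 5:e
7(d) covers 1:b, 4:f
floor of heap: 0:d, 5:e
completions by unplaced set U, small U first (add the entries for U minus each lowest piece of U):
  |U|=1: {6}:1  {7}:1
  |U|=2: {1,7}:1  {4,7}:1  {5,6}:1  {6,7}:2
  |U|=3: {1,4,7}:2  {1,6,7}:3  {3,4,7}:1  {4,6,7}:3  {5,6,7}:3
  |U|=4: {1,3,4,7}:3  {1,4,6,7}:8  {1,5,6,7}:6  {2,3,4,7}:1  {3,4,6,7}:4  {4,5,6,7}:6
  |U|=5: {1,2,3,4,7}:4  {1,3,4,6,7}:15  {1,4,5,6,7}:20  {2,3,4,6,7}:5  {3,4,5,6,7}:10
  |U|=6: {0,1,2,3,4,7}:4  {1,2,3,4,6,7}:24  {1,3,4,5,6,7}:45  {2,3,4,5,6,7}:15
  start at 0(d): 84
  start at 5(e): 28
sum over floor = 112

112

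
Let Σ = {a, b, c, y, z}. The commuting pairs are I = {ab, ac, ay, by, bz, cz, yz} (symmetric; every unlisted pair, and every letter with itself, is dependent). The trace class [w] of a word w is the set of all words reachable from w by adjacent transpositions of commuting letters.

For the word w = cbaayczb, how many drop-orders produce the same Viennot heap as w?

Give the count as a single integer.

drop 0:c onto floor
drop 1:b onto {0:c}
drop 2:a onto floor
drop 3:a onto {2:a}
drop 4:y onto {0:c}
drop 5:c onto {1:b, 4:y}
drop 6:z onto {3:a}
drop 7:b onto {5:c}
ground layer = {0:c, 2:a}
drop-orders for the pieces not yet dropped (sum over which currently-grounded one goes next):
  1 to go: {6} 1  {7} 1
  2 to go: {3,6} 1  {5,7} 1  {6,7} 2
  3 to go: {1,5,7} 1  {2,3,6} 1  {3,6,7} 3  {4,5,7} 1  {5,6,7} 3
  4 to go: {1,4,5,7} 2  {1,5,6,7} 4  {2,3,6,7} 4  {3,5,6,7} 6  {4,5,6,7} 4
  5 to go: {0,1,4,5,7} 2  {1,3,5,6,7} 10  {1,4,5,6,7} 10  {2,3,5,6,7} 10  {3,4,5,6,7} 10
  6 to go: {0,1,4,5,6,7} 12  {1,2,3,5,6,7} 20  {1,3,4,5,6,7} 30  {2,3,4,5,6,7} 20
  if 0:c drops first: 70 orders
  if 2:a drops first: 42 orders
heap linearizations: 112

112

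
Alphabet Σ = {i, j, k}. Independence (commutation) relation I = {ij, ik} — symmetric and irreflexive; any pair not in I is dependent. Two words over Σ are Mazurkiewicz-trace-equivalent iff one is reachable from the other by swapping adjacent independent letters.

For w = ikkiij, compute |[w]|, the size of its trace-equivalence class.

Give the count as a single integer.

0(i) covers ∅
1(k) covers ∅
2(k) covers 1:k
3(i) covers 0:i
4(i) covers 3:i
5(j) covers 2:k
floor of heap: 0:i, 1:k
completions by unplaced set U, small U first (add the entries for U minus each lowest piece of U):
  |U|=1: {4}:1  {5}:1
  |U|=2: {2,5}:1  {3,4}:1  {4,5}:2
  |U|=3: {0,3,4}:1  {1,2,5}:1  {2,4,5}:3  {3,4,5}:3
  |U|=4: {0,3,4,5}:4  {1,2,4,5}:4  {2,3,4,5}:6
  start at 0(i): 10
  start at 1(k): 10
sum over floor = 20

20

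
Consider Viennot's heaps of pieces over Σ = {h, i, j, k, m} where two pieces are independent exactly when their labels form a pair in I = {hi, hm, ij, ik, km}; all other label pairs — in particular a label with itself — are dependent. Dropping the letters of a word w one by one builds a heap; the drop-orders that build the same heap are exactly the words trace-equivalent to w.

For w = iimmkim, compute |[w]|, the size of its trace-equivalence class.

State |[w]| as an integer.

0(i) covers ∅
1(i) covers 0:i
2(m) covers 1:i
3(m) covers 2:m
4(k) covers ∅
5(i) covers 3:m
6(m) covers 5:i
floor of heap: 0:i, 4:k
completions by unplaced set U, small U first (add the entries for U minus each lowest piece of U):
  |U|=1: {4}:1  {6}:1
  |U|=2: {4,6}:2  {5,6}:1
  |U|=3: {3,5,6}:1  {4,5,6}:3
  |U|=4: {2,3,5,6}:1  {3,4,5,6}:4
  |U|=5: {1,2,3,5,6}:1  {2,3,4,5,6}:5
  start at 0(i): 6
  start at 4(k): 1
sum over floor = 7

7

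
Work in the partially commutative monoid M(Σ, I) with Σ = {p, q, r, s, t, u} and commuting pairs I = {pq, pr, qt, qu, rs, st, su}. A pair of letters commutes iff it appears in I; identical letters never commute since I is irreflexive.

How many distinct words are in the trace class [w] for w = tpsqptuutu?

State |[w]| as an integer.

piece 0:t — minimal
piece 1:p rests on {0:t}
piece 2:s rests on {1:p}
piece 3:q rests on {2:s}
piece 4:p rests on {2:s}
piece 5:t rests on {4:p}
piece 6:u rests on {5:t}
piece 7:u rests on {6:u}
piece 8:t rests on {7:u}
piece 9:u rests on {8:t}
minimal pieces: {0:t}
ways to finish when only these pieces remain (= sum over removing one remaining piece with nothing left below it):
  1 left: {3}→1  {9}→1
  2 left: {3,9}→2  {8,9}→1
  3 left: {3,8,9}→3  {7,8,9}→1
  4 left: {3,7,8,9}→4  {6,7,8,9}→1
  5 left: {3,6,7,8,9}→5  {5,6,7,8,9}→1
  6 left: {3,5,6,7,8,9}→6  {4,5,6,7,8,9}→1
  7 left: {3,4,5,6,7,8,9}→7
  8 left: {2,3,4,5,6,7,8,9}→7
  placing 0:t first → 7 extensions

7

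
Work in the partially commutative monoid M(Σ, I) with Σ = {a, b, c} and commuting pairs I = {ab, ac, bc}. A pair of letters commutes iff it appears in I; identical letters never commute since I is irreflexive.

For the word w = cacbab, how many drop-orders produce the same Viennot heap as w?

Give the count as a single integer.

0(c) covers ∅
1(a) covers ∅
2(c) covers 0:c
3(b) covers ∅
4(a) covers 1:a
5(b) covers 3:b
floor of heap: 0:c, 1:a, 3:b
completions by unplaced set U, small U first (add the entries for U minus each lowest piece of U):
  |U|=1: {2}:1  {4}:1  {5}:1
  |U|=2: {0,2}:1  {1,4}:1  {2,4}:2  {2,5}:2  {3,5}:1  {4,5}:2
  |U|=3: {0,2,4}:3  {0,2,5}:3  {1,2,4}:3  {1,4,5}:3  {2,3,5}:3  {2,4,5}:6  {3,4,5}:3
  |U|=4: {0,1,2,4}:6  {0,2,3,5}:6  {0,2,4,5}:12  {1,2,4,5}:12  {1,3,4,5}:6  {2,3,4,5}:12
  start at 0(c): 30
  start at 1(a): 30
  start at 3(b): 30
sum over floor = 90

90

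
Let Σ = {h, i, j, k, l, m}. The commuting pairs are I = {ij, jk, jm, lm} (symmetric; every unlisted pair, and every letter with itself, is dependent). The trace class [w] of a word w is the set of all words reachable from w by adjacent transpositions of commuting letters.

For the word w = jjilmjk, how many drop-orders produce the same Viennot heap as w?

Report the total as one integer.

piece 0:j — minimal
piece 1:j rests on {0:j}
piece 2:i — minimal
piece 3:l rests on {1:j, 2:i}
piece 4:m rests on {2:i}
piece 5:j rests on {3:l}
piece 6:k rests on {3:l, 4:m}
minimal pieces: {0:j, 2:i}
ways to finish when only these pieces remain (= sum over removing one remaining piece with nothing left below it):
  1 left: {5}→1  {6}→1
  2 left: {4,6}→1  {5,6}→2
  3 left: {3,5,6}→2  {4,5,6}→3
  4 left: {1,3,5,6}→2  {3,4,5,6}→5
  5 left: {0,1,3,5,6}→2  {1,3,4,5,6}→7  {2,3,4,5,6}→5
  placing 0:j first → 12 extensions
  placing 2:i first → 9 extensions
total linear extensions = 21

21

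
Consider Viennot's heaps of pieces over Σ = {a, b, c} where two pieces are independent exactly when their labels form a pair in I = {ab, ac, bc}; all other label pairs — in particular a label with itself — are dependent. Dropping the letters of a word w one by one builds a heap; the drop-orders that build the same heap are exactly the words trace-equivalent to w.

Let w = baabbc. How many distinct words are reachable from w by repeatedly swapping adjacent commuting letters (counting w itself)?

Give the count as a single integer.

0(b) covers ∅
1(a) covers ∅
2(a) covers 1:a
3(b) covers 0:b
4(b) covers 3:b
5(c) covers ∅
floor of heap: 0:b, 1:a, 5:c
completions by unplaced set U, small U first (add the entries for U minus each lowest piece of U):
  |U|=1: {2}:1  {4}:1  {5}:1
  |U|=2: {1,2}:1  {2,4}:2  {2,5}:2  {3,4}:1  {4,5}:2
  |U|=3: {0,3,4}:1  {1,2,4}:3  {1,2,5}:3  {2,3,4}:3  {2,4,5}:6  {3,4,5}:3
  |U|=4: {0,2,3,4}:4  {0,3,4,5}:4  {1,2,3,4}:6  {1,2,4,5}:12  {2,3,4,5}:12
  start at 0(b): 30
  start at 1(a): 20
  start at 5(c): 10
sum over floor = 60

60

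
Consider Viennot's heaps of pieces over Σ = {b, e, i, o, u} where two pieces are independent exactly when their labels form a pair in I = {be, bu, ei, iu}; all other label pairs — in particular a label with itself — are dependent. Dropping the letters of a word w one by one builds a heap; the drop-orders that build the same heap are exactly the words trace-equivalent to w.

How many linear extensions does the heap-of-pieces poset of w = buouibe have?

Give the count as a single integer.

12

#0=b has no predecessor
#1=u has no predecessor
#2=o depends on [0:b, 1:u]
#3=u depends on [2:o]
#4=i depends on [2:o]
#5=b depends on [4:i]
#6=e depends on [3:u]
sources: [0:b, 1:u]
N(rest) = Σ N(rest − s) over sources s of rest; N(one piece) = 1:
  size 1 → [5]=1  [6]=1
  size 2 → [3,6]=1  [4,5]=1  [5,6]=2
  size 3 → [3,5,6]=3  [4,5,6]=3
  size 4 → [3,4,5,6]=6
  size 5 → [2,3,4,5,6]=6
  first=0(b) contributes 6
  first=1(u) contributes 6
|[w]| = 12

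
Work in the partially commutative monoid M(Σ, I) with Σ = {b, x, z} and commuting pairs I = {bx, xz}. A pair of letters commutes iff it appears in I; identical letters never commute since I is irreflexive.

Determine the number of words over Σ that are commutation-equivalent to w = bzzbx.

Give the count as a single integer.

0(b) covers ∅
1(z) covers 0:b
2(z) covers 1:z
3(b) covers 2:z
4(x) covers ∅
floor of heap: 0:b, 4:x
completions by unplaced set U, small U first (add the entries for U minus each lowest piece of U):
  |U|=1: {3}:1  {4}:1
  |U|=2: {2,3}:1  {3,4}:2
  |U|=3: {1,2,3}:1  {2,3,4}:3
  start at 0(b): 4
  start at 4(x): 1
sum over floor = 5

5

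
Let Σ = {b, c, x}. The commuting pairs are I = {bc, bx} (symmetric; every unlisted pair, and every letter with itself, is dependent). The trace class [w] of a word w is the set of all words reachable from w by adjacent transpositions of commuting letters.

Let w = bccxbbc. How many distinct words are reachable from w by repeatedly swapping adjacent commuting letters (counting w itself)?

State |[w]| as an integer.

piece 0:b — minimal
piece 1:c — minimal
piece 2:c rests on {1:c}
piece 3:x rests on {2:c}
piece 4:b rests on {0:b}
piece 5:b rests on {4:b}
piece 6:c rests on {3:x}
minimal pieces: {0:b, 1:c}
ways to finish when only these pieces remain (= sum over removing one remaining piece with nothing left below it):
  1 left: {5}→1  {6}→1
  2 left: {3,6}→1  {4,5}→1  {5,6}→2
  3 left: {0,4,5}→1  {2,3,6}→1  {3,5,6}→3  {4,5,6}→3
  4 left: {0,4,5,6}→4  {1,2,3,6}→1  {2,3,5,6}→4  {3,4,5,6}→6
  5 left: {0,3,4,5,6}→10  {1,2,3,5,6}→5  {2,3,4,5,6}→10
  placing 0:b first → 15 extensions
  placing 1:c first → 20 extensions
total linear extensions = 35

35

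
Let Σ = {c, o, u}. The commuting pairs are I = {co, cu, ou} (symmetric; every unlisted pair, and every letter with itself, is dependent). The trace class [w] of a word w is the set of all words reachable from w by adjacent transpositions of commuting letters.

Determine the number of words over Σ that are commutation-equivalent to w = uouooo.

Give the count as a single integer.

15

piece 0:u — minimal
piece 1:o — minimal
piece 2:u rests on {0:u}
piece 3:o rests on {1:o}
piece 4:o rests on {3:o}
piece 5:o rests on {4:o}
minimal pieces: {0:u, 1:o}
ways to finish when only these pieces remain (= sum over removing one remaining piece with nothing left below it):
  1 left: {2}→1  {5}→1
  2 left: {0,2}→1  {2,5}→2  {4,5}→1
  3 left: {0,2,5}→3  {2,4,5}→3  {3,4,5}→1
  4 left: {0,2,4,5}→6  {1,3,4,5}→1  {2,3,4,5}→4
  placing 0:u first → 5 extensions
  placing 1:o first → 10 extensions
total linear extensions = 15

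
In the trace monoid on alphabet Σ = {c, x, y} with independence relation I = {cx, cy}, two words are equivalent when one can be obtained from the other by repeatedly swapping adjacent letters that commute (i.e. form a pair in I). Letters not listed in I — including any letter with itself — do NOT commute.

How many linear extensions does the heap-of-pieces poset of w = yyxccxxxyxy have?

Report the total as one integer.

drop 0:y onto floor
drop 1:y onto {0:y}
drop 2:x onto {1:y}
drop 3:c onto floor
drop 4:c onto {3:c}
drop 5:x onto {2:x}
drop 6:x onto {5:x}
drop 7:x onto {6:x}
drop 8:y onto {7:x}
drop 9:x onto {8:y}
drop 10:y onto {9:x}
ground layer = {0:y, 3:c}
drop-orders for the pieces not yet dropped (sum over which currently-grounded one goes next):
  1 to go: {4} 1  {10} 1
  2 to go: {3,4} 1  {4,10} 2  {9,10} 1
  3 to go: {3,4,10} 3  {4,9,10} 3  {8,9,10} 1
  4 to go: {3,4,9,10} 6  {4,8,9,10} 4  {7,8,9,10} 1
  5 to go: {3,4,8,9,10} 10  {4,7,8,9,10} 5  {6,7,8,9,10} 1
  6 to go: {3,4,7,8,9,10} 15  {4,6,7,8,9,10} 6  {5,6,7,8,9,10} 1
  7 to go: {2,5,6,7,8,9,10} 1  {3,4,6,7,8,9,10} 21  {4,5,6,7,8,9,10} 7
  8 to go: {1,2,5,6,7,8,9,10} 1  {2,4,5,6,7,8,9,10} 8  {3,4,5,6,7,8,9,10} 28
  9 to go: {0,1,2,5,6,7,8,9,10} 1  {1,2,4,5,6,7,8,9,10} 9  {2,3,4,5,6,7,8,9,10} 36
  if 0:y drops first: 45 orders
  if 3:c drops first: 10 orders
heap linearizations: 55

55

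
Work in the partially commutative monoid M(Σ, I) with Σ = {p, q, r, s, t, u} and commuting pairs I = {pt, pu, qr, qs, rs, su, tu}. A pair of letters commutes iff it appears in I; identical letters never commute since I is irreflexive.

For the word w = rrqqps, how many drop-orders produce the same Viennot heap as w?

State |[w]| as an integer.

6

piece 0:r — minimal
piece 1:r rests on {0:r}
piece 2:q — minimal
piece 3:q rests on {2:q}
piece 4:p rests on {1:r, 3:q}
piece 5:s rests on {4:p}
minimal pieces: {0:r, 2:q}
ways to finish when only these pieces remain (= sum over removing one remaining piece with nothing left below it):
  1 left: {5}→1
  2 left: {4,5}→1
  3 left: {1,4,5}→1  {3,4,5}→1
  4 left: {0,1,4,5}→1  {1,3,4,5}→2  {2,3,4,5}→1
  placing 0:r first → 3 extensions
  placing 2:q first → 3 extensions
total linear extensions = 6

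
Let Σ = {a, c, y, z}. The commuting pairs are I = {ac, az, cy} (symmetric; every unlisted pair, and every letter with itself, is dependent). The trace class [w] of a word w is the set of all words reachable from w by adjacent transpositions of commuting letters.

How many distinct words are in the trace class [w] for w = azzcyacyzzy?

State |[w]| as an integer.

35

#0=a has no predecessor
#1=z has no predecessor
#2=z depends on [1:z]
#3=c depends on [2:z]
#4=y depends on [0:a, 2:z]
#5=a depends on [4:y]
#6=c depends on [3:c]
#7=y depends on [5:a]
#8=z depends on [6:c, 7:y]
#9=z depends on [8:z]
#10=y depends on [9:z]
sources: [0:a, 1:z]
N(rest) = Σ N(rest − s) over sources s of rest; N(one piece) = 1:
  size 1 → [10]=1
  size 2 → [9,10]=1
  size 3 → [8,9,10]=1
  size 4 → [6,8,9,10]=1  [7,8,9,10]=1
  size 5 → [3,6,8,9,10]=1  [5,7,8,9,10]=1  [6,7,8,9,10]=2
  size 6 → [3,6,7,8,9,10]=3  [4,5,7,8,9,10]=1  [5,6,7,8,9,10]=3
  size 7 → [0,4,5,7,8,9,10]=1  [3,5,6,7,8,9,10]=6  [4,5,6,7,8,9,10]=4
  size 8 → [0,4,5,6,7,8,9,10]=5  [3,4,5,6,7,8,9,10]=10
  size 9 → [0,3,4,5,6,7,8,9,10]=15  [2,3,4,5,6,7,8,9,10]=10
  first=0(a) contributes 10
  first=1(z) contributes 25
|[w]| = 35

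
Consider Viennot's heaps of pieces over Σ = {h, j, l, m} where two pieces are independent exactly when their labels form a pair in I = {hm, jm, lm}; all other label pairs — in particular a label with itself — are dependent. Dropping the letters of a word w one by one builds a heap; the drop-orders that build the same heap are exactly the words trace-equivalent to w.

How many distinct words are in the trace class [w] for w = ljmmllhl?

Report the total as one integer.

28

#0=l has no predecessor
#1=j depends on [0:l]
#2=m has no predecessor
#3=m depends on [2:m]
#4=l depends on [1:j]
#5=l depends on [4:l]
#6=h depends on [5:l]
#7=l depends on [6:h]
sources: [0:l, 2:m]
N(rest) = Σ N(rest − s) over sources s of rest; N(one piece) = 1:
  size 1 → [3]=1  [7]=1
  size 2 → [2,3]=1  [3,7]=2  [6,7]=1
  size 3 → [2,3,7]=3  [3,6,7]=3  [5,6,7]=1
  size 4 → [2,3,6,7]=6  [3,5,6,7]=4  [4,5,6,7]=1
  size 5 → [1,4,5,6,7]=1  [2,3,5,6,7]=10  [3,4,5,6,7]=5
  size 6 → [0,1,4,5,6,7]=1  [1,3,4,5,6,7]=6  [2,3,4,5,6,7]=15
  first=0(l) contributes 21
  first=2(m) contributes 7
|[w]| = 28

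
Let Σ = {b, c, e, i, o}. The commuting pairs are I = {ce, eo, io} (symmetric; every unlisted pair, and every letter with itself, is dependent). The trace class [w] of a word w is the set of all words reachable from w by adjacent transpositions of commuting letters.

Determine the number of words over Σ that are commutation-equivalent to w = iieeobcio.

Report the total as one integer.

10

drop 0:i onto floor
drop 1:i onto {0:i}
drop 2:e onto {1:i}
drop 3:e onto {2:e}
drop 4:o onto floor
drop 5:b onto {3:e, 4:o}
drop 6:c onto {5:b}
drop 7:i onto {6:c}
drop 8:o onto {6:c}
ground layer = {0:i, 4:o}
drop-orders for the pieces not yet dropped (sum over which currently-grounded one goes next):
  1 to go: {7} 1  {8} 1
  2 to go: {7,8} 2
  3 to go: {6,7,8} 2
  4 to go: {5,6,7,8} 2
  5 to go: {3,5,6,7,8} 2  {4,5,6,7,8} 2
  6 to go: {2,3,5,6,7,8} 2  {3,4,5,6,7,8} 4
  7 to go: {1,2,3,5,6,7,8} 2  {2,3,4,5,6,7,8} 6
  if 0:i drops first: 8 orders
  if 4:o drops first: 2 orders
heap linearizations: 10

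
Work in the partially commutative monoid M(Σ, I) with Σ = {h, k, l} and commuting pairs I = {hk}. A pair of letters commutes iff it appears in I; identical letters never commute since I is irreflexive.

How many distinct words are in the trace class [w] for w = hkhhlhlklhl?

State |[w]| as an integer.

4

piece 0:h — minimal
piece 1:k — minimal
piece 2:h rests on {0:h}
piece 3:h rests on {2:h}
piece 4:l rests on {1:k, 3:h}
piece 5:h rests on {4:l}
piece 6:l rests on {5:h}
piece 7:k rests on {6:l}
piece 8:l rests on {7:k}
piece 9:h rests on {8:l}
piece 10:l rests on {9:h}
minimal pieces: {0:h, 1:k}
ways to finish when only these pieces remain (= sum over removing one remaining piece with nothing left below it):
  1 left: {10}→1
  2 left: {9,10}→1
  3 left: {8,9,10}→1
  4 left: {7,8,9,10}→1
  5 left: {6,7,8,9,10}→1
  6 left: {5,6,7,8,9,10}→1
  7 left: {4,5,6,7,8,9,10}→1
  8 left: {1,4,5,6,7,8,9,10}→1  {3,4,5,6,7,8,9,10}→1
  9 left: {1,3,4,5,6,7,8,9,10}→2  {2,3,4,5,6,7,8,9,10}→1
  placing 0:h first → 3 extensions
  placing 1:k first → 1 extensions
total linear extensions = 4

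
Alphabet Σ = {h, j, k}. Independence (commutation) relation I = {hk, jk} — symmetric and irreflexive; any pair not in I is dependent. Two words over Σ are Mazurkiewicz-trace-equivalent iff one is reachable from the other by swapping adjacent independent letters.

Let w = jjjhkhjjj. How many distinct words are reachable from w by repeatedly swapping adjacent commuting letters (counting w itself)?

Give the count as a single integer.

drop 0:j onto floor
drop 1:j onto {0:j}
drop 2:j onto {1:j}
drop 3:h onto {2:j}
drop 4:k onto floor
drop 5:h onto {3:h}
drop 6:j onto {5:h}
drop 7:j onto {6:j}
drop 8:j onto {7:j}
ground layer = {0:j, 4:k}
drop-orders for the pieces not yet dropped (sum over which currently-grounded one goes next):
  1 to go: {4} 1  {8} 1
  2 to go: {4,8} 2  {7,8} 1
  3 to go: {4,7,8} 3  {6,7,8} 1
  4 to go: {4,6,7,8} 4  {5,6,7,8} 1
  5 to go: {3,5,6,7,8} 1  {4,5,6,7,8} 5
  6 to go: {2,3,5,6,7,8} 1  {3,4,5,6,7,8} 6
  7 to go: {1,2,3,5,6,7,8} 1  {2,3,4,5,6,7,8} 7
  if 0:j drops first: 8 orders
  if 4:k drops first: 1 orders
heap linearizations: 9

9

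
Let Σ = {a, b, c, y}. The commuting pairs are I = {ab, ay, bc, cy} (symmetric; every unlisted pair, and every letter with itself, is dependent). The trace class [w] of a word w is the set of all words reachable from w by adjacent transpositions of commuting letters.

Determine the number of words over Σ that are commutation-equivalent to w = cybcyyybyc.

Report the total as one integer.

#0=c has no predecessor
#1=y has no predecessor
#2=b depends on [1:y]
#3=c depends on [0:c]
#4=y depends on [2:b]
#5=y depends on [4:y]
#6=y depends on [5:y]
#7=b depends on [6:y]
#8=y depends on [7:b]
#9=c depends on [3:c]
sources: [0:c, 1:y]
N(rest) = Σ N(rest − s) over sources s of rest; N(one piece) = 1:
  size 1 → [8]=1  [9]=1
  size 2 → [3,9]=1  [7,8]=1  [8,9]=2
  size 3 → [0,3,9]=1  [3,8,9]=3  [6,7,8]=1  [7,8,9]=3
  size 4 → [0,3,8,9]=4  [3,7,8,9]=6  [5,6,7,8]=1  [6,7,8,9]=4
  size 5 → [0,3,7,8,9]=10  [3,6,7,8,9]=10  [4,5,6,7,8]=1  [5,6,7,8,9]=5
  size 6 → [0,3,6,7,8,9]=20  [2,4,5,6,7,8]=1  [3,5,6,7,8,9]=15  [4,5,6,7,8,9]=6
  size 7 → [0,3,5,6,7,8,9]=35  [1,2,4,5,6,7,8]=1  [2,4,5,6,7,8,9]=7  [3,4,5,6,7,8,9]=21
  size 8 → [0,3,4,5,6,7,8,9]=56  [1,2,4,5,6,7,8,9]=8  [2,3,4,5,6,7,8,9]=28
  first=0(c) contributes 36
  first=1(y) contributes 84
|[w]| = 120

120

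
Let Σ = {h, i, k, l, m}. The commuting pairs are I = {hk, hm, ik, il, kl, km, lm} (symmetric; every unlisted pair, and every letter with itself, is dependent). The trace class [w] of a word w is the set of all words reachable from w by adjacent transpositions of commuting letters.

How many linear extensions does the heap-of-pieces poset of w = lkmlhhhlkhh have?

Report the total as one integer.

495

#0=l has no predecessor
#1=k has no predecessor
#2=m has no predecessor
#3=l depends on [0:l]
#4=h depends on [3:l]
#5=h depends on [4:h]
#6=h depends on [5:h]
#7=l depends on [6:h]
#8=k depends on [1:k]
#9=h depends on [7:l]
#10=h depends on [9:h]
sources: [0:l, 1:k, 2:m]
N(rest) = Σ N(rest − s) over sources s of rest; N(one piece) = 1:
  size 1 → [2]=1  [8]=1  [10]=1
  size 2 → [1,8]=1  [2,8]=2  [2,10]=2  [8,10]=2  [9,10]=1
  size 3 → [1,2,8]=3  [1,8,10]=3  [2,8,10]=6  [2,9,10]=3  [7,9,10]=1  [8,9,10]=3
  size 4 → [1,2,8,10]=12  [1,8,9,10]=6  [2,7,9,10]=4  [2,8,9,10]=12  [6,7,9,10]=1  [7,8,9,10]=4
  size 5 → [1,2,8,9,10]=30  [1,7,8,9,10]=10  [2,6,7,9,10]=5  [2,7,8,9,10]=20  [5,6,7,9,10]=1  [6,7,8,9,10]=5
  size 6 → [1,2,7,8,9,10]=60  [1,6,7,8,9,10]=15  [2,5,6,7,9,10]=6  [2,6,7,8,9,10]=30  [4,5,6,7,9,10]=1  [5,6,7,8,9,10]=6
  size 7 → [1,2,6,7,8,9,10]=105  [1,5,6,7,8,9,10]=21  [2,4,5,6,7,9,10]=7  [2,5,6,7,8,9,10]=42  [3,4,5,6,7,9,10]=1  [4,5,6,7,8,9,10]=7
  size 8 → [0,3,4,5,6,7,9,10]=1  [1,2,5,6,7,8,9,10]=168  [1,4,5,6,7,8,9,10]=28  [2,3,4,5,6,7,9,10]=8  [2,4,5,6,7,8,9,10]=56  [3,4,5,6,7,8,9,10]=8
  size 9 → [0,2,3,4,5,6,7,9,10]=9  [0,3,4,5,6,7,8,9,10]=9  [1,2,4,5,6,7,8,9,10]=252  [1,3,4,5,6,7,8,9,10]=36  [2,3,4,5,6,7,8,9,10]=72
  first=0(l) contributes 360
  first=1(k) contributes 90
  first=2(m) contributes 45
|[w]| = 495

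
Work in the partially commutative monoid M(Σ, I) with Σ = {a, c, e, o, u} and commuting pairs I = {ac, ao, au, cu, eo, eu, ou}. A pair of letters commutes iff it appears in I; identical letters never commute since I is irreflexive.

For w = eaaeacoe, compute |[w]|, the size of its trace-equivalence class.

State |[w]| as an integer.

5

0(e) covers ∅
1(a) covers 0:e
2(a) covers 1:a
3(e) covers 2:a
4(a) covers 3:e
5(c) covers 3:e
6(o) covers 5:c
7(e) covers 4:a, 5:c
floor of heap: 0:e
completions by unplaced set U, small U first (add the entries for U minus each lowest piece of U):
  |U|=1: {6}:1  {7}:1
  |U|=2: {4,7}:1  {6,7}:2
  |U|=3: {4,6,7}:3  {5,6,7}:2
  |U|=4: {4,5,6,7}:5
  |U|=5: {3,4,5,6,7}:5
  |U|=6: {2,3,4,5,6,7}:5
  start at 0(e): 5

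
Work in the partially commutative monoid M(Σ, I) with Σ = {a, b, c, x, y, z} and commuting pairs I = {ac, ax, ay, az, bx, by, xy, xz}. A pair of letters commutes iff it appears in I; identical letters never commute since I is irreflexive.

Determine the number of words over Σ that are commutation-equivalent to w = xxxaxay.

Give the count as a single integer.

0(x) covers ∅
1(x) covers 0:x
2(x) covers 1:x
3(a) covers ∅
4(x) covers 2:x
5(a) covers 3:a
6(y) covers ∅
floor of heap: 0:x, 3:a, 6:y
completions by unplaced set U, small U first (add the entries for U minus each lowest piece of U):
  |U|=1: {4}:1  {5}:1  {6}:1
  |U|=2: {2,4}:1  {3,5}:1  {4,5}:2  {4,6}:2  {5,6}:2
  |U|=3: {1,2,4}:1  {2,4,5}:3  {2,4,6}:3  {3,4,5}:3  {3,5,6}:3  {4,5,6}:6
  |U|=4: {0,1,2,4}:1  {1,2,4,5}:4  {1,2,4,6}:4  {2,3,4,5}:6  {2,4,5,6}:12  {3,4,5,6}:12
  |U|=5: {0,1,2,4,5}:5  {0,1,2,4,6}:5  {1,2,3,4,5}:10  {1,2,4,5,6}:20  {2,3,4,5,6}:30
  start at 0(x): 60
  start at 3(a): 30
  start at 6(y): 15
sum over floor = 105

105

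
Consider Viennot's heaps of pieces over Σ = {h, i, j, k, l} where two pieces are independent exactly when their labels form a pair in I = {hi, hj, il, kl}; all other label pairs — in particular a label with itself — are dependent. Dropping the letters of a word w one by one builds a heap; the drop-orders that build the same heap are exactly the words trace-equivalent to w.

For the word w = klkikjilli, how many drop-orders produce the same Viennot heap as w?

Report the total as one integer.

0(k) covers ∅
1(l) covers ∅
2(k) covers 0:k
3(i) covers 2:k
4(k) covers 3:i
5(j) covers 1:l, 4:k
6(i) covers 5:j
7(l) covers 5:j
8(l) covers 7:l
9(i) covers 6:i
floor of heap: 0:k, 1:l
completions by unplaced set U, small U first (add the entries for U minus each lowest piece of U):
  |U|=1: {8}:1  {9}:1
  |U|=2: {6,9}:1  {7,8}:1  {8,9}:2
  |U|=3: {6,8,9}:3  {7,8,9}:3
  |U|=4: {6,7,8,9}:6
  |U|=5: {5,6,7,8,9}:6
  |U|=6: {1,5,6,7,8,9}:6  {4,5,6,7,8,9}:6
  |U|=7: {1,4,5,6,7,8,9}:12  {3,4,5,6,7,8,9}:6
  |U|=8: {1,3,4,5,6,7,8,9}:18  {2,3,4,5,6,7,8,9}:6
  start at 0(k): 24
  start at 1(l): 6
sum over floor = 30

30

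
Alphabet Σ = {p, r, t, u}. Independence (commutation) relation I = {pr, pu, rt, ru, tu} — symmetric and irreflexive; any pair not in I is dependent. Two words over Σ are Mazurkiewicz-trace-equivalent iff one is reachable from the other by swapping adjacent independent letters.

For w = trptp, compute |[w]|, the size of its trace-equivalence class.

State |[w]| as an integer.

piece 0:t — minimal
piece 1:r — minimal
piece 2:p rests on {0:t}
piece 3:t rests on {2:p}
piece 4:p rests on {3:t}
minimal pieces: {0:t, 1:r}
ways to finish when only these pieces remain (= sum over removing one remaining piece with nothing left below it):
  1 left: {1}→1  {4}→1
  2 left: {1,4}→2  {3,4}→1
  3 left: {1,3,4}→3  {2,3,4}→1
  placing 0:t first → 4 extensions
  placing 1:r first → 1 extensions
total linear extensions = 5

5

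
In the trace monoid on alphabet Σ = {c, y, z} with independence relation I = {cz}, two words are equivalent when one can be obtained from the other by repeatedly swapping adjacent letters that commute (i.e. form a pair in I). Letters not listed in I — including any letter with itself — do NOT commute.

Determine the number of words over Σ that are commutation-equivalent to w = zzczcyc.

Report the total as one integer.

piece 0:z — minimal
piece 1:z rests on {0:z}
piece 2:c — minimal
piece 3:z rests on {1:z}
piece 4:c rests on {2:c}
piece 5:y rests on {3:z, 4:c}
piece 6:c rests on {5:y}
minimal pieces: {0:z, 2:c}
ways to finish when only these pieces remain (= sum over removing one remaining piece with nothing left below it):
  1 left: {6}→1
  2 left: {5,6}→1
  3 left: {3,5,6}→1  {4,5,6}→1
  4 left: {1,3,5,6}→1  {2,4,5,6}→1  {3,4,5,6}→2
  5 left: {0,1,3,5,6}→1  {1,3,4,5,6}→3  {2,3,4,5,6}→3
  placing 0:z first → 6 extensions
  placing 2:c first → 4 extensions
total linear extensions = 10

10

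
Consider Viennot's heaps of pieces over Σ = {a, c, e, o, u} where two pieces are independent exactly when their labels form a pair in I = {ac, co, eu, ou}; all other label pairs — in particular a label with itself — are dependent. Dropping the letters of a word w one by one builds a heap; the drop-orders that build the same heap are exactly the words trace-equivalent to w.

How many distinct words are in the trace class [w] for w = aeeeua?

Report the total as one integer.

piece 0:a — minimal
piece 1:e rests on {0:a}
piece 2:e rests on {1:e}
piece 3:e rests on {2:e}
piece 4:u rests on {0:a}
piece 5:a rests on {3:e, 4:u}
minimal pieces: {0:a}
ways to finish when only these pieces remain (= sum over removing one remaining piece with nothing left below it):
  1 left: {5}→1
  2 left: {3,5}→1  {4,5}→1
  3 left: {2,3,5}→1  {3,4,5}→2
  4 left: {1,2,3,5}→1  {2,3,4,5}→3
  placing 0:a first → 4 extensions

4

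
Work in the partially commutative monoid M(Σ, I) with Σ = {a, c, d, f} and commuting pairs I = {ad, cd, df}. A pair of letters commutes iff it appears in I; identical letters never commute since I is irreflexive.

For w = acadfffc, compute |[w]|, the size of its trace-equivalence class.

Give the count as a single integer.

0(a) covers ∅
1(c) covers 0:a
2(a) covers 1:c
3(d) covers ∅
4(f) covers 2:a
5(f) covers 4:f
6(f) covers 5:f
7(c) covers 6:f
floor of heap: 0:a, 3:d
completions by unplaced set U, small U first (add the entries for U minus each lowest piece of U):
  |U|=1: {3}:1  {7}:1
  |U|=2: {3,7}:2  {6,7}:1
  |U|=3: {3,6,7}:3  {5,6,7}:1
  |U|=4: {3,5,6,7}:4  {4,5,6,7}:1
  |U|=5: {2,4,5,6,7}:1  {3,4,5,6,7}:5
  |U|=6: {1,2,4,5,6,7}:1  {2,3,4,5,6,7}:6
  start at 0(a): 7
  start at 3(d): 1
sum over floor = 8

8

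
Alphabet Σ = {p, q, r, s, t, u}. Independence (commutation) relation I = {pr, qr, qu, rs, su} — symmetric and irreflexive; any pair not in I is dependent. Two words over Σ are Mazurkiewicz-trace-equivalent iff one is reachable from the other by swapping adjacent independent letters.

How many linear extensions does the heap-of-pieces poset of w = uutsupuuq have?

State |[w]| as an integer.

drop 0:u onto floor
drop 1:u onto {0:u}
drop 2:t onto {1:u}
drop 3:s onto {2:t}
drop 4:u onto {2:t}
drop 5:p onto {3:s, 4:u}
drop 6:u onto {5:p}
drop 7:u onto {6:u}
drop 8:q onto {5:p}
ground layer = {0:u}
drop-orders for the pieces not yet dropped (sum over which currently-grounded one goes next):
  1 to go: {7} 1  {8} 1
  2 to go: {6,7} 1  {7,8} 2
  3 to go: {6,7,8} 3
  4 to go: {5,6,7,8} 3
  5 to go: {3,5,6,7,8} 3  {4,5,6,7,8} 3
  6 to go: {3,4,5,6,7,8} 6
  7 to go: {2,3,4,5,6,7,8} 6
  if 0:u drops first: 6 orders

6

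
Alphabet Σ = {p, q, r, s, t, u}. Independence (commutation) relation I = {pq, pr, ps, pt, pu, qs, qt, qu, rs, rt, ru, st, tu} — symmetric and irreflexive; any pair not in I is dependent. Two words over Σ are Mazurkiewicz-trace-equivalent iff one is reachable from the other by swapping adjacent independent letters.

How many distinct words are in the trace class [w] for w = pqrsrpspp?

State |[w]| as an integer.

#0=p has no predecessor
#1=q has no predecessor
#2=r depends on [1:q]
#3=s has no predecessor
#4=r depends on [2:r]
#5=p depends on [0:p]
#6=s depends on [3:s]
#7=p depends on [5:p]
#8=p depends on [7:p]
sources: [0:p, 1:q, 3:s]
N(rest) = Σ N(rest − s) over sources s of rest; N(one piece) = 1:
  size 1 → [4]=1  [6]=1  [8]=1
  size 2 → [2,4]=1  [3,6]=1  [4,6]=2  [4,8]=2  [6,8]=2  [7,8]=1
  size 3 → [1,2,4]=1  [2,4,6]=3  [2,4,8]=3  [3,4,6]=3  [3,6,8]=3  [4,6,8]=6  [4,7,8]=3  [5,7,8]=1  [6,7,8]=3
  size 4 → [0,5,7,8]=1  [1,2,4,6]=4  [1,2,4,8]=4  [2,3,4,6]=6  [2,4,6,8]=12  [2,4,7,8]=6  [3,4,6,8]=12  [3,6,7,8]=6  [4,5,7,8]=4  [4,6,7,8]=12  [5,6,7,8]=4
  size 5 → [0,4,5,7,8]=5  [0,5,6,7,8]=5  [1,2,3,4,6]=10  [1,2,4,6,8]=20  [1,2,4,7,8]=10  [2,3,4,6,8]=30  [2,4,5,7,8]=10  [2,4,6,7,8]=30  [3,4,6,7,8]=30  [3,5,6,7,8]=10  [4,5,6,7,8]=20
  size 6 → [0,2,4,5,7,8]=15  [0,3,5,6,7,8]=15  [0,4,5,6,7,8]=30  [1,2,3,4,6,8]=60  [1,2,4,5,7,8]=20  [1,2,4,6,7,8]=60  [2,3,4,6,7,8]=90  [2,4,5,6,7,8]=60  [3,4,5,6,7,8]=60
  size 7 → [0,1,2,4,5,7,8]=35  [0,2,4,5,6,7,8]=105  [0,3,4,5,6,7,8]=105  [1,2,3,4,6,7,8]=210  [1,2,4,5,6,7,8]=140  [2,3,4,5,6,7,8]=210
  first=0(p) contributes 560
  first=1(q) contributes 420
  first=3(s) contributes 280
|[w]| = 1260

1260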